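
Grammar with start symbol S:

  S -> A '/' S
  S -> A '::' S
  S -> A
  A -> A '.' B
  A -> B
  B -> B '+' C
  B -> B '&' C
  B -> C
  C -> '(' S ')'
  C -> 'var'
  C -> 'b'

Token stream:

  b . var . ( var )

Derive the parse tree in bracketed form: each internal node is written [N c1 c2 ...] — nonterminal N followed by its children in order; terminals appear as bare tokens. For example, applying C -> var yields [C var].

S
A
A . B
A . B . B
B . B . B
C . B . B
b . B . B
b . C . B
b . var . B
b . var . C
b . var . ( S )
b . var . ( A )
b . var . ( B )
b . var . ( C )
b . var . ( var )

[S [A [A [A [B [C b]]] . [B [C var]]] . [B [C ( [S [A [B [C var]]]] )]]]]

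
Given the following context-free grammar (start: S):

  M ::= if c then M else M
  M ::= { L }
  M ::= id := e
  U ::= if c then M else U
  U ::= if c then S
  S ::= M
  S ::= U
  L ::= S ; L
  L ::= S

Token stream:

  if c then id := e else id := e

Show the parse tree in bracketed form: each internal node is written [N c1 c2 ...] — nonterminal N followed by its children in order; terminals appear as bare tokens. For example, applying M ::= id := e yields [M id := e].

[S [M if c then [M id := e] else [M id := e]]]

S
M
if c then M else M
if c then id := e else M
if c then id := e else id := e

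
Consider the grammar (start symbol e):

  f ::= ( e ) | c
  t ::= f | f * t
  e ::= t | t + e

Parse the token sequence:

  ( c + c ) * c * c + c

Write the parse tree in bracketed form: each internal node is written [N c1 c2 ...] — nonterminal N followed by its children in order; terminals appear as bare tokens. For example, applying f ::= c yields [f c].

[e [t [f ( [e [t [f c]] + [e [t [f c]]]] )] * [t [f c] * [t [f c]]]] + [e [t [f c]]]]

e
t + e
f * t + e
( e ) * t + e
( t + e ) * t + e
( f + e ) * t + e
( c + e ) * t + e
( c + t ) * t + e
( c + f ) * t + e
( c + c ) * t + e
( c + c ) * f * t + e
( c + c ) * c * t + e
( c + c ) * c * f + e
( c + c ) * c * c + e
( c + c ) * c * c + t
( c + c ) * c * c + f
( c + c ) * c * c + c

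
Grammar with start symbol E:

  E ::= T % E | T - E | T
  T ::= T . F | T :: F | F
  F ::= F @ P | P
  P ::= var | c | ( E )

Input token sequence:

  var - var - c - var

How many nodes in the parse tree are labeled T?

[E [T [F [P var]]] - [E [T [F [P var]]] - [E [T [F [P c]]] - [E [T [F [P var]]]]]]]

4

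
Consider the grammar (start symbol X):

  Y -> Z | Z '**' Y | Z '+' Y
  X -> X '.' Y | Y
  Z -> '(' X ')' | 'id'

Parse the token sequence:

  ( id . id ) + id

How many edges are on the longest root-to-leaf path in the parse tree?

7

[X [Y [Z ( [X [X [Y [Z id]]] . [Y [Z id]]] )] + [Y [Z id]]]]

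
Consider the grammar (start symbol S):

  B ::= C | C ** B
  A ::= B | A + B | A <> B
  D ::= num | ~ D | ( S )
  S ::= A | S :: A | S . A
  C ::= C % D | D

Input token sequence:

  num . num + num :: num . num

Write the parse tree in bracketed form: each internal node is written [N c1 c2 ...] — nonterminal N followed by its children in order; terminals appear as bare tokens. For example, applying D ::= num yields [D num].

[S [S [S [S [A [B [C [D num]]]]] . [A [A [B [C [D num]]]] + [B [C [D num]]]]] :: [A [B [C [D num]]]]] . [A [B [C [D num]]]]]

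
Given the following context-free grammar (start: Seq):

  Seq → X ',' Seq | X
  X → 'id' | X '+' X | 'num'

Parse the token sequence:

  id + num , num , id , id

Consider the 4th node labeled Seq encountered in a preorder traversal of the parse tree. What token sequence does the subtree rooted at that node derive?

id

[Seq [X [X id] + [X num]] , [Seq [X num] , [Seq [X id] , [Seq [X id]]]]]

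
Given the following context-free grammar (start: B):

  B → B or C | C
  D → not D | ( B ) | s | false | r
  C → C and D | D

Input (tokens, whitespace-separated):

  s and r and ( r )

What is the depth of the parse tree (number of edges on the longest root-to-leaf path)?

[B [C [C [C [D s]] and [D r]] and [D ( [B [C [D r]]] )]]]

6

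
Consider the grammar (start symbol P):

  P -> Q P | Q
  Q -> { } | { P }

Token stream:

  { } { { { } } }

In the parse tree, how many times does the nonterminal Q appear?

4

[P [Q { }] [P [Q { [P [Q { [P [Q { }]] }]] }]]]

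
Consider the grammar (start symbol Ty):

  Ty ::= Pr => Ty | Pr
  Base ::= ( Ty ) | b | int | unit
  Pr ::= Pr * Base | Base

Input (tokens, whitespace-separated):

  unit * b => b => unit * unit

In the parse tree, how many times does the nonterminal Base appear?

5

[Ty [Pr [Pr [Base unit]] * [Base b]] => [Ty [Pr [Base b]] => [Ty [Pr [Pr [Base unit]] * [Base unit]]]]]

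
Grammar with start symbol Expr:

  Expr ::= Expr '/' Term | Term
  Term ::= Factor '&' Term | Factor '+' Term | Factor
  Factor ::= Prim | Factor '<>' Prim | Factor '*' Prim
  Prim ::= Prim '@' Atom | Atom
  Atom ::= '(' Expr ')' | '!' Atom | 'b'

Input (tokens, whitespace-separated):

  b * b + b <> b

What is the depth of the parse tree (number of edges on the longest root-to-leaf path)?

[Expr [Term [Factor [Factor [Prim [Atom b]]] * [Prim [Atom b]]] + [Term [Factor [Factor [Prim [Atom b]]] <> [Prim [Atom b]]]]]]

7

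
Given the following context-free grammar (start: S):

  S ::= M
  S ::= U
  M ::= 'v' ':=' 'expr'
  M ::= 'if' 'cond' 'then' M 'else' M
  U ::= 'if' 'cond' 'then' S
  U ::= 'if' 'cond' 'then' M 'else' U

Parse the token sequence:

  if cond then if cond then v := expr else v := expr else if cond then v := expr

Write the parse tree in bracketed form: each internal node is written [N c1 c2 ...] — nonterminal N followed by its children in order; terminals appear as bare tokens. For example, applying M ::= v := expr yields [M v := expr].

[S [U if cond then [M if cond then [M v := expr] else [M v := expr]] else [U if cond then [S [M v := expr]]]]]

S
U
if cond then M else U
if cond then if cond then M else M else U
if cond then if cond then v := expr else M else U
if cond then if cond then v := expr else v := expr else U
if cond then if cond then v := expr else v := expr else if cond then S
if cond then if cond then v := expr else v := expr else if cond then M
if cond then if cond then v := expr else v := expr else if cond then v := expr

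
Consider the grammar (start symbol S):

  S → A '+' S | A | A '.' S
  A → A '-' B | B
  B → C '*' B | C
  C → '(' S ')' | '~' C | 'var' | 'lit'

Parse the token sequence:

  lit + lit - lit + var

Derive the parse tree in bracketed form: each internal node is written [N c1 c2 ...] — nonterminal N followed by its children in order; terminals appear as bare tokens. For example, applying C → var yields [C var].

S
A + S
B + S
C + S
lit + S
lit + A + S
lit + A - B + S
lit + B - B + S
lit + C - B + S
lit + lit - B + S
lit + lit - C + S
lit + lit - lit + S
lit + lit - lit + A
lit + lit - lit + B
lit + lit - lit + C
lit + lit - lit + var

[S [A [B [C lit]]] + [S [A [A [B [C lit]]] - [B [C lit]]] + [S [A [B [C var]]]]]]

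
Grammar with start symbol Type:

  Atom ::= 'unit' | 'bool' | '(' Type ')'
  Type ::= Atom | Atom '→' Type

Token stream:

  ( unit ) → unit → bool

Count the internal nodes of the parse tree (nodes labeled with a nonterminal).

8

[Type [Atom ( [Type [Atom unit]] )] → [Type [Atom unit] → [Type [Atom bool]]]]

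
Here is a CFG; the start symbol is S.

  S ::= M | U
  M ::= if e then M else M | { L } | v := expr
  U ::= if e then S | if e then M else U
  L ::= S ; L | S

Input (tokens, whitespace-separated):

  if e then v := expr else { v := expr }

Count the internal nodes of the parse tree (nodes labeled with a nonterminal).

[S [M if e then [M v := expr] else [M { [L [S [M v := expr]]] }]]]

7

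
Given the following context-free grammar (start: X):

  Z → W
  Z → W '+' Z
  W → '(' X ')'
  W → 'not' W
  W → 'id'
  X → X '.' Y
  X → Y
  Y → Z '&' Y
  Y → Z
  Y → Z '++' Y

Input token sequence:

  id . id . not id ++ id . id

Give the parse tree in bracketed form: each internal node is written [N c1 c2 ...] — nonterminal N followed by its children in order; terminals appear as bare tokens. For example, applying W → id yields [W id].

[X [X [X [X [Y [Z [W id]]]] . [Y [Z [W id]]]] . [Y [Z [W not [W id]]] ++ [Y [Z [W id]]]]] . [Y [Z [W id]]]]

X
X . Y
X . Y . Y
X . Y . Y . Y
Y . Y . Y . Y
Z . Y . Y . Y
W . Y . Y . Y
id . Y . Y . Y
id . Z . Y . Y
id . W . Y . Y
id . id . Y . Y
id . id . Z ++ Y . Y
id . id . W ++ Y . Y
id . id . not W ++ Y . Y
id . id . not id ++ Y . Y
id . id . not id ++ Z . Y
id . id . not id ++ W . Y
id . id . not id ++ id . Y
id . id . not id ++ id . Z
id . id . not id ++ id . W
id . id . not id ++ id . id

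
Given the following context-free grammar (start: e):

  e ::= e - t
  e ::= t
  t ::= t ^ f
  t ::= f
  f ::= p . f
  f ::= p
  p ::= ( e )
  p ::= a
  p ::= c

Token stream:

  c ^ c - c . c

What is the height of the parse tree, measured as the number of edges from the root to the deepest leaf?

[e [e [t [t [f [p c]]] ^ [f [p c]]]] - [t [f [p c] . [f [p c]]]]]

6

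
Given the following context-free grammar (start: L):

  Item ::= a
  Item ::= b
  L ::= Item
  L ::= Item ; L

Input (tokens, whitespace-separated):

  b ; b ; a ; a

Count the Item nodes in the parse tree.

4

[L [Item b] ; [L [Item b] ; [L [Item a] ; [L [Item a]]]]]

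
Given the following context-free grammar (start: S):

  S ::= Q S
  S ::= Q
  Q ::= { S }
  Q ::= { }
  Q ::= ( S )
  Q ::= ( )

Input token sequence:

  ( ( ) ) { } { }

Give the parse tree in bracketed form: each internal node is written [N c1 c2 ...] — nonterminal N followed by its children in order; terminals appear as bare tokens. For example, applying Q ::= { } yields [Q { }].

S
Q S
( S ) S
( Q ) S
( ( ) ) S
( ( ) ) Q S
( ( ) ) { } S
( ( ) ) { } Q
( ( ) ) { } { }

[S [Q ( [S [Q ( )]] )] [S [Q { }] [S [Q { }]]]]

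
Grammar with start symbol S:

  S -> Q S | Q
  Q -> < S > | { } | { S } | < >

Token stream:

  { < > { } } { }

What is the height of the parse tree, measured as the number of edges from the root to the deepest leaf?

5

[S [Q { [S [Q < >] [S [Q { }]]] }] [S [Q { }]]]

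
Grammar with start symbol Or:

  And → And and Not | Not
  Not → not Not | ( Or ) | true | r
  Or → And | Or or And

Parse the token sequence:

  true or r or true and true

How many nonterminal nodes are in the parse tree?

[Or [Or [Or [And [Not true]]] or [And [Not r]]] or [And [And [Not true]] and [Not true]]]

11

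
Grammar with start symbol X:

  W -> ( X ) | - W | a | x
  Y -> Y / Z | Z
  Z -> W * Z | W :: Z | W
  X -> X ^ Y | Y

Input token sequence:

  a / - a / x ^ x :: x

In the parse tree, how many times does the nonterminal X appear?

2

[X [X [Y [Y [Y [Z [W a]]] / [Z [W - [W a]]]] / [Z [W x]]]] ^ [Y [Z [W x] :: [Z [W x]]]]]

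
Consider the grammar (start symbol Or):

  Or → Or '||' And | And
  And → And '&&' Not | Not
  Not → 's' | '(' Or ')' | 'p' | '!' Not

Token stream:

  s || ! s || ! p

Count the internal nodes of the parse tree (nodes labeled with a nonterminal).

11

[Or [Or [Or [And [Not s]]] || [And [Not ! [Not s]]]] || [And [Not ! [Not p]]]]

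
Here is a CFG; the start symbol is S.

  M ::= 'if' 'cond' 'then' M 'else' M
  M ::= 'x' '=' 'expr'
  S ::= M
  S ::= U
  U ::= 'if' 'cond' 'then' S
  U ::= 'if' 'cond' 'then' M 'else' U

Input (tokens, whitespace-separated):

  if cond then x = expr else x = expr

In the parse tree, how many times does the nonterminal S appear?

[S [M if cond then [M x = expr] else [M x = expr]]]

1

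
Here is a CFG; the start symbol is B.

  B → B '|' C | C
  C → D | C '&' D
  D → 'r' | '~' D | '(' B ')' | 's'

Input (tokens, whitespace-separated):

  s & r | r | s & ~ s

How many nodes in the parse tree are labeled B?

3

[B [B [B [C [C [D s]] & [D r]]] | [C [D r]]] | [C [C [D s]] & [D ~ [D s]]]]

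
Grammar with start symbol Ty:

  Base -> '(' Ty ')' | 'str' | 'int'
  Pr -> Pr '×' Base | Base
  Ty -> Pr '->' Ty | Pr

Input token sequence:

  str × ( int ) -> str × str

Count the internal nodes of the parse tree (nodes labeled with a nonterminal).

13

[Ty [Pr [Pr [Base str]] × [Base ( [Ty [Pr [Base int]]] )]] -> [Ty [Pr [Pr [Base str]] × [Base str]]]]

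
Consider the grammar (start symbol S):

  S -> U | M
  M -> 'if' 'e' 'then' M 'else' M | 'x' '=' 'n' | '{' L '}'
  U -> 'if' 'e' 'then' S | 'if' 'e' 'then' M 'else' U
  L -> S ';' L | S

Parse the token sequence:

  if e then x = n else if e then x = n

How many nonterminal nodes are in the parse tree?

6

[S [U if e then [M x = n] else [U if e then [S [M x = n]]]]]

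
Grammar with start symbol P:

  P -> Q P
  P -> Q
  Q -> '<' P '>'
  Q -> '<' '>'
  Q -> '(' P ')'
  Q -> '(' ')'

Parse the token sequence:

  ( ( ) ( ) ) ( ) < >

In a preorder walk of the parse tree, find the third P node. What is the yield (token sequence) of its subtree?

( )

[P [Q ( [P [Q ( )] [P [Q ( )]]] )] [P [Q ( )] [P [Q < >]]]]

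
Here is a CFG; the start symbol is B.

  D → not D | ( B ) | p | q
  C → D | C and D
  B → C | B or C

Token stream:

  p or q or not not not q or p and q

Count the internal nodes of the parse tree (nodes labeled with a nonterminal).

17

[B [B [B [B [C [D p]]] or [C [D q]]] or [C [D not [D not [D not [D q]]]]]] or [C [C [D p]] and [D q]]]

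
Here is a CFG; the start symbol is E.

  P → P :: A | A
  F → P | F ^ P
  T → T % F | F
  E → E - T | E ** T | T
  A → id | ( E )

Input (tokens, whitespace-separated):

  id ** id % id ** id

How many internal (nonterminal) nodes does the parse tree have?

[E [E [E [T [F [P [A id]]]]] ** [T [T [F [P [A id]]]] % [F [P [A id]]]]] ** [T [F [P [A id]]]]]

19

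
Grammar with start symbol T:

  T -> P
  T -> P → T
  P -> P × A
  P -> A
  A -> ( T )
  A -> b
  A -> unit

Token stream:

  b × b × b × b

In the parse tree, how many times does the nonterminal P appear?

[T [P [P [P [P [A b]] × [A b]] × [A b]] × [A b]]]

4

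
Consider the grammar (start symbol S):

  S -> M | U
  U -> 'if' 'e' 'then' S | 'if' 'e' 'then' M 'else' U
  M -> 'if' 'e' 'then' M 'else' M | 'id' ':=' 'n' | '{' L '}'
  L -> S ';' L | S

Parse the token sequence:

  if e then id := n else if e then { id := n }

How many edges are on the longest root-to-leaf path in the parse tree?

[S [U if e then [M id := n] else [U if e then [S [M { [L [S [M id := n]]] }]]]]]

8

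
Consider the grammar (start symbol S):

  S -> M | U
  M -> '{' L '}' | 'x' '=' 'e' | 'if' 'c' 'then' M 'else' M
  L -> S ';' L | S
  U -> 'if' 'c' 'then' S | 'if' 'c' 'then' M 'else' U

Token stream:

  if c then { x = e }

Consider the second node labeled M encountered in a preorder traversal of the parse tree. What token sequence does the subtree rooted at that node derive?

[S [U if c then [S [M { [L [S [M x = e]]] }]]]]

x = e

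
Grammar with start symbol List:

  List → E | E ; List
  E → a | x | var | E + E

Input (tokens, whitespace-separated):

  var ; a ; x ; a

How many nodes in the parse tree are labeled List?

4

[List [E var] ; [List [E a] ; [List [E x] ; [List [E a]]]]]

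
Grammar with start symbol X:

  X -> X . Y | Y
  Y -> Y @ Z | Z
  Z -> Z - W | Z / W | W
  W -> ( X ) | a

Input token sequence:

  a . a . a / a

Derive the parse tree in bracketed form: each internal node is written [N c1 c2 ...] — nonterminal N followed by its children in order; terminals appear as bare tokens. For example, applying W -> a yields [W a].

X
X . Y
X . Y . Y
Y . Y . Y
Z . Y . Y
W . Y . Y
a . Y . Y
a . Z . Y
a . W . Y
a . a . Y
a . a . Z
a . a . Z / W
a . a . W / W
a . a . a / W
a . a . a / a

[X [X [X [Y [Z [W a]]]] . [Y [Z [W a]]]] . [Y [Z [Z [W a]] / [W a]]]]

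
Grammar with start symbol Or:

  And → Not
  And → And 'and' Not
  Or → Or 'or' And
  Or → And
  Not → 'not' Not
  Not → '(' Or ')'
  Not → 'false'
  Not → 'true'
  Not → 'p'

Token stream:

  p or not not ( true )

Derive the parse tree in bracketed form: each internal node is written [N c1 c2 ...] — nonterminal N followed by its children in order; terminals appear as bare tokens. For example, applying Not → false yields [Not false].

[Or [Or [And [Not p]]] or [And [Not not [Not not [Not ( [Or [And [Not true]]] )]]]]]

Or
Or or And
And or And
Not or And
p or And
p or Not
p or not Not
p or not not Not
p or not not ( Or )
p or not not ( And )
p or not not ( Not )
p or not not ( true )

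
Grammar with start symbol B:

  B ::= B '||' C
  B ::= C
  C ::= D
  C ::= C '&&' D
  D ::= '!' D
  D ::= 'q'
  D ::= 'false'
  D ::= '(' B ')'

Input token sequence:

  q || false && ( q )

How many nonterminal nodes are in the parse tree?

11

[B [B [C [D q]]] || [C [C [D false]] && [D ( [B [C [D q]]] )]]]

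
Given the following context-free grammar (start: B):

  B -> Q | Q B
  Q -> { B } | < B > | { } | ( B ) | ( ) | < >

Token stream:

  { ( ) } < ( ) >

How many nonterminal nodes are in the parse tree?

[B [Q { [B [Q ( )]] }] [B [Q < [B [Q ( )]] >]]]

8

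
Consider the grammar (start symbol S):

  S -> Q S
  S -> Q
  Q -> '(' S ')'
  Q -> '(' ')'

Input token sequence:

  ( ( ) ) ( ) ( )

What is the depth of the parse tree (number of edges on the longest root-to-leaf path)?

[S [Q ( [S [Q ( )]] )] [S [Q ( )] [S [Q ( )]]]]

4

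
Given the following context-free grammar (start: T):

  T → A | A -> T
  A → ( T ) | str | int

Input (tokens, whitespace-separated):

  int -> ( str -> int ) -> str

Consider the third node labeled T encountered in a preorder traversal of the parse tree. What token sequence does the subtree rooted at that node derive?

[T [A int] -> [T [A ( [T [A str] -> [T [A int]]] )] -> [T [A str]]]]

str -> int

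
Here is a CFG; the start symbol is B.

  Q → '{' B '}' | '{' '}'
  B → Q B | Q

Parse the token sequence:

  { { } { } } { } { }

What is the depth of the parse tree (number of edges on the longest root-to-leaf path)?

5

[B [Q { [B [Q { }] [B [Q { }]]] }] [B [Q { }] [B [Q { }]]]]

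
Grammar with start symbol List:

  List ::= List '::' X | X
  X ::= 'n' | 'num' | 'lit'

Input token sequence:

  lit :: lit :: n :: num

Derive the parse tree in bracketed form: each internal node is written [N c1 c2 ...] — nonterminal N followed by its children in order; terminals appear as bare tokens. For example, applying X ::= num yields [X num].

[List [List [List [List [X lit]] :: [X lit]] :: [X n]] :: [X num]]

List
List :: X
List :: X :: X
List :: X :: X :: X
X :: X :: X :: X
lit :: X :: X :: X
lit :: lit :: X :: X
lit :: lit :: n :: X
lit :: lit :: n :: num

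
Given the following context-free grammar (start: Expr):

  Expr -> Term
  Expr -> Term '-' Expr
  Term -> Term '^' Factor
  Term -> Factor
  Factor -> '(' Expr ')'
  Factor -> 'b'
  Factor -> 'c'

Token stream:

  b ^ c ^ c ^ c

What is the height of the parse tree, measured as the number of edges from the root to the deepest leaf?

[Expr [Term [Term [Term [Term [Factor b]] ^ [Factor c]] ^ [Factor c]] ^ [Factor c]]]

6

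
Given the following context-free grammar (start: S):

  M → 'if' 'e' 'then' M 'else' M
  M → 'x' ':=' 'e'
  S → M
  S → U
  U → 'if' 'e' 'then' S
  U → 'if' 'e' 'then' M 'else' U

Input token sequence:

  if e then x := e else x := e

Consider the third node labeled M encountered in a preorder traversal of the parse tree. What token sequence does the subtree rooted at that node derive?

x := e

[S [M if e then [M x := e] else [M x := e]]]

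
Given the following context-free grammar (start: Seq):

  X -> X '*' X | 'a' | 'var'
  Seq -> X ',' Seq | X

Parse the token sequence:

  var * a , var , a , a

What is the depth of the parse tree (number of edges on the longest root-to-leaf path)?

[Seq [X [X var] * [X a]] , [Seq [X var] , [Seq [X a] , [Seq [X a]]]]]

5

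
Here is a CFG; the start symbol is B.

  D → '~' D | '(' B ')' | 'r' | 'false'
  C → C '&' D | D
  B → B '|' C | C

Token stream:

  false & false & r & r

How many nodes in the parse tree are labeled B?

[B [C [C [C [C [D false]] & [D false]] & [D r]] & [D r]]]

1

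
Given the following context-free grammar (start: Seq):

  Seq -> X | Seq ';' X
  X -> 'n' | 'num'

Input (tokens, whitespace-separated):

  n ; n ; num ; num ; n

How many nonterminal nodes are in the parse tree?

[Seq [Seq [Seq [Seq [Seq [X n]] ; [X n]] ; [X num]] ; [X num]] ; [X n]]

10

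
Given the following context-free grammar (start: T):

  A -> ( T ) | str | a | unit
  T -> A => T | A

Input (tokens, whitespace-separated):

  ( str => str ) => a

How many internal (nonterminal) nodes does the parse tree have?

8

[T [A ( [T [A str] => [T [A str]]] )] => [T [A a]]]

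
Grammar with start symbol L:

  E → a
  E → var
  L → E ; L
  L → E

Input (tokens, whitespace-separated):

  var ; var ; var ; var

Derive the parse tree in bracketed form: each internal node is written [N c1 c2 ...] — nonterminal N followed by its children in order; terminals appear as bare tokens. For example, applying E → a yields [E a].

L
E ; L
var ; L
var ; E ; L
var ; var ; L
var ; var ; E ; L
var ; var ; var ; L
var ; var ; var ; E
var ; var ; var ; var

[L [E var] ; [L [E var] ; [L [E var] ; [L [E var]]]]]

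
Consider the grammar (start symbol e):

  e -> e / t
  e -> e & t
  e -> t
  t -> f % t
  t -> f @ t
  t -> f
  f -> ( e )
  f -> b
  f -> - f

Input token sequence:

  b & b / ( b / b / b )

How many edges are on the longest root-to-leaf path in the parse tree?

[e [e [e [t [f b]]] & [t [f b]]] / [t [f ( [e [e [e [t [f b]]] / [t [f b]]] / [t [f b]]] )]]]

8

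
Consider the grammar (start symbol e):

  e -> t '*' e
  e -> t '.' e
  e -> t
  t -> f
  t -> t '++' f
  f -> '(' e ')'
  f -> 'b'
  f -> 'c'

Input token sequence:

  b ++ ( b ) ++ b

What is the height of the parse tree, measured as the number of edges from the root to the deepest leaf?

7

[e [t [t [t [f b]] ++ [f ( [e [t [f b]]] )]] ++ [f b]]]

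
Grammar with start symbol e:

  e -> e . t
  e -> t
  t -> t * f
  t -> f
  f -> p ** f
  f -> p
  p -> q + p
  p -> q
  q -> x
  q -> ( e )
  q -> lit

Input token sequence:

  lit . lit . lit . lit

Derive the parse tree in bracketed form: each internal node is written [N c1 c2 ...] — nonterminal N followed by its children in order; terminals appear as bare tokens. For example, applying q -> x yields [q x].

e
e . t
e . t . t
e . t . t . t
t . t . t . t
f . t . t . t
p . t . t . t
q . t . t . t
lit . t . t . t
lit . f . t . t
lit . p . t . t
lit . q . t . t
lit . lit . t . t
lit . lit . f . t
lit . lit . p . t
lit . lit . q . t
lit . lit . lit . t
lit . lit . lit . f
lit . lit . lit . p
lit . lit . lit . q
lit . lit . lit . lit

[e [e [e [e [t [f [p [q lit]]]]] . [t [f [p [q lit]]]]] . [t [f [p [q lit]]]]] . [t [f [p [q lit]]]]]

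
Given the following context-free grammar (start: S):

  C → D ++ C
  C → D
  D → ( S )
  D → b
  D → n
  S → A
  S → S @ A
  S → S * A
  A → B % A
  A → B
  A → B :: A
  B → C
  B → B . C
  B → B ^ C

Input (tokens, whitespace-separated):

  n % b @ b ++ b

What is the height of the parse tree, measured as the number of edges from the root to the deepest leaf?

7

[S [S [A [B [C [D n]]] % [A [B [C [D b]]]]]] @ [A [B [C [D b] ++ [C [D b]]]]]]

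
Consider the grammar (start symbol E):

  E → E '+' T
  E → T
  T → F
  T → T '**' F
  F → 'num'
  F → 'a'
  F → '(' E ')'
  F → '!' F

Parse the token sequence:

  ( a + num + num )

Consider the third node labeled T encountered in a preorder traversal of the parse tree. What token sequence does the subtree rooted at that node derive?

[E [T [F ( [E [E [E [T [F a]]] + [T [F num]]] + [T [F num]]] )]]]

num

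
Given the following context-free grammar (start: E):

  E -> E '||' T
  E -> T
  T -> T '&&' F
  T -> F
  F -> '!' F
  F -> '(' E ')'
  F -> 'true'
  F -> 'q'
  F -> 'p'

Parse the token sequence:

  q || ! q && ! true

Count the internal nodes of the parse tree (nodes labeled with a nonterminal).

[E [E [T [F q]]] || [T [T [F ! [F q]]] && [F ! [F true]]]]

10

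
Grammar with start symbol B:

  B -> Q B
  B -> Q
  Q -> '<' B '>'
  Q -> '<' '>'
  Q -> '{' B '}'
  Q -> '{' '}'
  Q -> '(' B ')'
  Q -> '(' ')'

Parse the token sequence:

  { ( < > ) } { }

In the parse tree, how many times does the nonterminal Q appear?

[B [Q { [B [Q ( [B [Q < >]] )]] }] [B [Q { }]]]

4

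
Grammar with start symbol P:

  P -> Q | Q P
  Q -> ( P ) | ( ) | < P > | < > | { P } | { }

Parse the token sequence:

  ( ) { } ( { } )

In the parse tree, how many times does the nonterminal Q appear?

4

[P [Q ( )] [P [Q { }] [P [Q ( [P [Q { }]] )]]]]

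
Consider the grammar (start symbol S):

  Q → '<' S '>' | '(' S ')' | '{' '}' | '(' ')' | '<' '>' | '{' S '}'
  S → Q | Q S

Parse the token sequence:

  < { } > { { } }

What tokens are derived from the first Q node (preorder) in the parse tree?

[S [Q < [S [Q { }]] >] [S [Q { [S [Q { }]] }]]]

< { } >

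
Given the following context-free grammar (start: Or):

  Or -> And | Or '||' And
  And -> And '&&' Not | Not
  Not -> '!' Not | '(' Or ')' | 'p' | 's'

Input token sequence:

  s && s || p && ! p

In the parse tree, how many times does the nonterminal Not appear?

5

[Or [Or [And [And [Not s]] && [Not s]]] || [And [And [Not p]] && [Not ! [Not p]]]]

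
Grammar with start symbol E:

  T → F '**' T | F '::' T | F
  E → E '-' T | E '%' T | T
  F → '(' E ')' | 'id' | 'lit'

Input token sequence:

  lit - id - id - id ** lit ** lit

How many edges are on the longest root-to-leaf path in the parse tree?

[E [E [E [E [T [F lit]]] - [T [F id]]] - [T [F id]]] - [T [F id] ** [T [F lit] ** [T [F lit]]]]]

6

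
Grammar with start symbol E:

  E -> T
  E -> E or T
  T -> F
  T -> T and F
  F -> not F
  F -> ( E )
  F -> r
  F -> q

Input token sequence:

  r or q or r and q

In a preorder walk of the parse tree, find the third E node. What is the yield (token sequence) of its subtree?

[E [E [E [T [F r]]] or [T [F q]]] or [T [T [F r]] and [F q]]]

r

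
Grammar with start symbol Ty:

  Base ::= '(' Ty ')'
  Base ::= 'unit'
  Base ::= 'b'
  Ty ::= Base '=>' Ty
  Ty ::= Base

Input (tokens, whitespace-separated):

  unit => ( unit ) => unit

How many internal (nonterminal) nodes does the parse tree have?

8

[Ty [Base unit] => [Ty [Base ( [Ty [Base unit]] )] => [Ty [Base unit]]]]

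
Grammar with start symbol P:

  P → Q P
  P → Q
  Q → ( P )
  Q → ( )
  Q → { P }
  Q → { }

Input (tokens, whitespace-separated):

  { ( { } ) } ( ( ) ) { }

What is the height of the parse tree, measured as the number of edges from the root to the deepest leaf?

[P [Q { [P [Q ( [P [Q { }]] )]] }] [P [Q ( [P [Q ( )]] )] [P [Q { }]]]]

6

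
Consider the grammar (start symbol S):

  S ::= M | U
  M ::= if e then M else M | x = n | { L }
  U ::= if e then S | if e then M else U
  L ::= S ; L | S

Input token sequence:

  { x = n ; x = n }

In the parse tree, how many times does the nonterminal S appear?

[S [M { [L [S [M x = n]] ; [L [S [M x = n]]]] }]]

3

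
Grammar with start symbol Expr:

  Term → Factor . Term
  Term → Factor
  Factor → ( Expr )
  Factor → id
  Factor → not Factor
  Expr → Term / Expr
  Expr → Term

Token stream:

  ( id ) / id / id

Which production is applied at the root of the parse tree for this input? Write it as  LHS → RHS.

Expr → Term / Expr

[Expr [Term [Factor ( [Expr [Term [Factor id]]] )]] / [Expr [Term [Factor id]] / [Expr [Term [Factor id]]]]]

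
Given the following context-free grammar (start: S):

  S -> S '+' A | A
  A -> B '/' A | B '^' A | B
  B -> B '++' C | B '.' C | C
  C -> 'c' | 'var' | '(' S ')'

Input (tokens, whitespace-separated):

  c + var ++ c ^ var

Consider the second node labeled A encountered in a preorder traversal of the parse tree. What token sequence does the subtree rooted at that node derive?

[S [S [A [B [C c]]]] + [A [B [B [C var]] ++ [C c]] ^ [A [B [C var]]]]]

var ++ c ^ var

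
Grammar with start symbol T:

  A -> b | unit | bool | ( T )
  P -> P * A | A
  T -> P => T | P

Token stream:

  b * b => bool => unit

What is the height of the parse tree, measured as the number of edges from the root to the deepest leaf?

[T [P [P [A b]] * [A b]] => [T [P [A bool]] => [T [P [A unit]]]]]

5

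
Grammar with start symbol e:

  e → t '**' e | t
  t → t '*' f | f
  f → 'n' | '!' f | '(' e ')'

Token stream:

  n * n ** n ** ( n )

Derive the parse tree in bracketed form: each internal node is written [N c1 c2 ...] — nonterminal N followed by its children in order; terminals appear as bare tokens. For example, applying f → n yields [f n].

e
t ** e
t * f ** e
f * f ** e
n * f ** e
n * n ** e
n * n ** t ** e
n * n ** f ** e
n * n ** n ** e
n * n ** n ** t
n * n ** n ** f
n * n ** n ** ( e )
n * n ** n ** ( t )
n * n ** n ** ( f )
n * n ** n ** ( n )

[e [t [t [f n]] * [f n]] ** [e [t [f n]] ** [e [t [f ( [e [t [f n]]] )]]]]]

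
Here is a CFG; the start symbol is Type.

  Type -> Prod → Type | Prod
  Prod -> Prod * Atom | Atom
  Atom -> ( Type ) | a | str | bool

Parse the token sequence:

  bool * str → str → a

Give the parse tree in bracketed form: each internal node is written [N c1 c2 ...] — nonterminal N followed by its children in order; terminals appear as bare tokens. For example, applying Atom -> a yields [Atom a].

[Type [Prod [Prod [Atom bool]] * [Atom str]] → [Type [Prod [Atom str]] → [Type [Prod [Atom a]]]]]

Type
Prod → Type
Prod * Atom → Type
Atom * Atom → Type
bool * Atom → Type
bool * str → Type
bool * str → Prod → Type
bool * str → Atom → Type
bool * str → str → Type
bool * str → str → Prod
bool * str → str → Atom
bool * str → str → a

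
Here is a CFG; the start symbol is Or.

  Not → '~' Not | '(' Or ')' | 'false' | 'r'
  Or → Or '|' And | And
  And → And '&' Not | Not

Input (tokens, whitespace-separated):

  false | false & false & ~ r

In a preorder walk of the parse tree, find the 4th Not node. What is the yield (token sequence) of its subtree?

~ r

[Or [Or [And [Not false]]] | [And [And [And [Not false]] & [Not false]] & [Not ~ [Not r]]]]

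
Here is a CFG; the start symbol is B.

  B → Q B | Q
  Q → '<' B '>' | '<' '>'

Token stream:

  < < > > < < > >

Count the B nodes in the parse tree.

4

[B [Q < [B [Q < >]] >] [B [Q < [B [Q < >]] >]]]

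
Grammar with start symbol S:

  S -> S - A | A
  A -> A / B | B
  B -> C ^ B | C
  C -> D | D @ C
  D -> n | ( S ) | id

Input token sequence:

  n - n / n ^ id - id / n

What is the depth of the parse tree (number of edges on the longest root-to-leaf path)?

[S [S [S [A [B [C [D n]]]]] - [A [A [B [C [D n]]]] / [B [C [D n]] ^ [B [C [D id]]]]]] - [A [A [B [C [D id]]]] / [B [C [D n]]]]]

7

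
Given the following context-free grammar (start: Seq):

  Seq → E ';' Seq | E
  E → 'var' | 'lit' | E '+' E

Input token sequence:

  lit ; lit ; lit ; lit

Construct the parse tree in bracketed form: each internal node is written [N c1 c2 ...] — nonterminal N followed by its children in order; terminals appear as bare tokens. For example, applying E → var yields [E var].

[Seq [E lit] ; [Seq [E lit] ; [Seq [E lit] ; [Seq [E lit]]]]]

Seq
E ; Seq
lit ; Seq
lit ; E ; Seq
lit ; lit ; Seq
lit ; lit ; E ; Seq
lit ; lit ; lit ; Seq
lit ; lit ; lit ; E
lit ; lit ; lit ; lit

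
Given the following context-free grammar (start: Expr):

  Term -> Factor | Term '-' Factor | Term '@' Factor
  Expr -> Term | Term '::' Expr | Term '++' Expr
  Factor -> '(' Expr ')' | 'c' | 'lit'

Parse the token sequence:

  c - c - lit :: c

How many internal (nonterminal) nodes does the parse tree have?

10

[Expr [Term [Term [Term [Factor c]] - [Factor c]] - [Factor lit]] :: [Expr [Term [Factor c]]]]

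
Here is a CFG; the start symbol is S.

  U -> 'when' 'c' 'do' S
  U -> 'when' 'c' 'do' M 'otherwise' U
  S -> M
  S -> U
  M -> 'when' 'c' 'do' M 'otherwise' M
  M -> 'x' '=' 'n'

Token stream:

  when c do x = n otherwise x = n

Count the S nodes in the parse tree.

1

[S [M when c do [M x = n] otherwise [M x = n]]]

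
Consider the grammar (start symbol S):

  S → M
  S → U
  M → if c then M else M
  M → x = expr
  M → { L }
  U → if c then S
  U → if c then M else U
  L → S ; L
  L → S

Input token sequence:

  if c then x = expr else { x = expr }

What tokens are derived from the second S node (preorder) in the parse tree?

[S [M if c then [M x = expr] else [M { [L [S [M x = expr]]] }]]]

x = expr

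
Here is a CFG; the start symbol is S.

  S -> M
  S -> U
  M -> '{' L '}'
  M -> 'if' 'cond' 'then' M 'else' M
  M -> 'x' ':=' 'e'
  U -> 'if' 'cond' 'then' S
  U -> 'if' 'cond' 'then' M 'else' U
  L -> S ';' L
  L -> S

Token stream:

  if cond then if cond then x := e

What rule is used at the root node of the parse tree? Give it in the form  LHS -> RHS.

[S [U if cond then [S [U if cond then [S [M x := e]]]]]]

S -> U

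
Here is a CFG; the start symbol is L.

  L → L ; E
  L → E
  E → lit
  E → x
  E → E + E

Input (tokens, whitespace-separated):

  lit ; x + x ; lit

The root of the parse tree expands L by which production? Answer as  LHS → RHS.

L → L ; E

[L [L [L [E lit]] ; [E [E x] + [E x]]] ; [E lit]]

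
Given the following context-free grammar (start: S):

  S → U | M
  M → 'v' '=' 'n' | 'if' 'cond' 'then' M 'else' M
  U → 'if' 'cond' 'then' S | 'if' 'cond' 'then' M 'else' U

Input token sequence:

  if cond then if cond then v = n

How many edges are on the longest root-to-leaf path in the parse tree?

[S [U if cond then [S [U if cond then [S [M v = n]]]]]]

6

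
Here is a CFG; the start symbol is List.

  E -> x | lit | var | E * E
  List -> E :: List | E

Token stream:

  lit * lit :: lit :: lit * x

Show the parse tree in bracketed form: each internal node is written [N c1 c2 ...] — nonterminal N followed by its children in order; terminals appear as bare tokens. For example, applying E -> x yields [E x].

[List [E [E lit] * [E lit]] :: [List [E lit] :: [List [E [E lit] * [E x]]]]]

List
E :: List
E * E :: List
lit * E :: List
lit * lit :: List
lit * lit :: E :: List
lit * lit :: lit :: List
lit * lit :: lit :: E
lit * lit :: lit :: E * E
lit * lit :: lit :: lit * E
lit * lit :: lit :: lit * x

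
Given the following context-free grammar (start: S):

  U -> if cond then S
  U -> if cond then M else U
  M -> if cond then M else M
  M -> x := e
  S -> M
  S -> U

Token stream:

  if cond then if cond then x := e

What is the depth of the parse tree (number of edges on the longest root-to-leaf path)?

6

[S [U if cond then [S [U if cond then [S [M x := e]]]]]]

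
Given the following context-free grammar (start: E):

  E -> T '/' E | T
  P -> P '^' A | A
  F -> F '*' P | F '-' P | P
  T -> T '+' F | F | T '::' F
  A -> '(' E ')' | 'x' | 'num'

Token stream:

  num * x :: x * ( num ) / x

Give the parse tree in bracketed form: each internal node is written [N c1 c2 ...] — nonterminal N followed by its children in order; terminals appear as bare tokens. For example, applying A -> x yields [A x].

[E [T [T [F [F [P [A num]]] * [P [A x]]]] :: [F [F [P [A x]]] * [P [A ( [E [T [F [P [A num]]]]] )]]]] / [E [T [F [P [A x]]]]]]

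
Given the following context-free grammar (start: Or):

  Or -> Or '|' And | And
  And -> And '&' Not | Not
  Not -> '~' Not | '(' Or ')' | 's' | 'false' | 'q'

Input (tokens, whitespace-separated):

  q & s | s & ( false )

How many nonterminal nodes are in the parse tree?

13

[Or [Or [And [And [Not q]] & [Not s]]] | [And [And [Not s]] & [Not ( [Or [And [Not false]]] )]]]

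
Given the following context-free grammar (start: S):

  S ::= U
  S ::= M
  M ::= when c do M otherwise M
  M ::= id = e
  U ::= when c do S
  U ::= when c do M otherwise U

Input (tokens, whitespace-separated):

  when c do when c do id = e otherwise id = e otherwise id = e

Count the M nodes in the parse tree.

[S [M when c do [M when c do [M id = e] otherwise [M id = e]] otherwise [M id = e]]]

5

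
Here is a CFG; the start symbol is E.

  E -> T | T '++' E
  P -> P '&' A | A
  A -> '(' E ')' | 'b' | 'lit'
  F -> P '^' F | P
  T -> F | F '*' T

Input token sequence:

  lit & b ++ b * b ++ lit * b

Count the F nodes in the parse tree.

[E [T [F [P [P [A lit]] & [A b]]]] ++ [E [T [F [P [A b]]] * [T [F [P [A b]]]]] ++ [E [T [F [P [A lit]]] * [T [F [P [A b]]]]]]]]

5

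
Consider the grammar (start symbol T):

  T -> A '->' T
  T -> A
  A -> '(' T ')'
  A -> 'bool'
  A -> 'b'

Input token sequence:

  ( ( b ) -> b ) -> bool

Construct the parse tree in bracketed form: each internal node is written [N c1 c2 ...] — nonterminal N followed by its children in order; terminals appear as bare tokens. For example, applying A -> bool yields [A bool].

[T [A ( [T [A ( [T [A b]] )] -> [T [A b]]] )] -> [T [A bool]]]

T
A -> T
( T ) -> T
( A -> T ) -> T
( ( T ) -> T ) -> T
( ( A ) -> T ) -> T
( ( b ) -> T ) -> T
( ( b ) -> A ) -> T
( ( b ) -> b ) -> T
( ( b ) -> b ) -> A
( ( b ) -> b ) -> bool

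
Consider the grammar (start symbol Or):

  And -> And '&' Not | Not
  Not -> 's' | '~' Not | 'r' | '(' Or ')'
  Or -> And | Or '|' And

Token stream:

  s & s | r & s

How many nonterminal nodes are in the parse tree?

10

[Or [Or [And [And [Not s]] & [Not s]]] | [And [And [Not r]] & [Not s]]]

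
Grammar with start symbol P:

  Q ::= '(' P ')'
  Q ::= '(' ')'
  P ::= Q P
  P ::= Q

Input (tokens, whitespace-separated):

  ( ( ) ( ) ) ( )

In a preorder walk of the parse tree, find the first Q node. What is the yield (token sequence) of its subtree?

( ( ) ( ) )

[P [Q ( [P [Q ( )] [P [Q ( )]]] )] [P [Q ( )]]]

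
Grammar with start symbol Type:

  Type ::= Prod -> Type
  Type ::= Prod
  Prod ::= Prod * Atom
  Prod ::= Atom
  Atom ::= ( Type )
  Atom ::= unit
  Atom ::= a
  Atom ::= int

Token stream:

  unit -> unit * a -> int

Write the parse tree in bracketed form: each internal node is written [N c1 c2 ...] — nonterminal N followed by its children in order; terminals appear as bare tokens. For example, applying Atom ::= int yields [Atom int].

[Type [Prod [Atom unit]] -> [Type [Prod [Prod [Atom unit]] * [Atom a]] -> [Type [Prod [Atom int]]]]]

Type
Prod -> Type
Atom -> Type
unit -> Type
unit -> Prod -> Type
unit -> Prod * Atom -> Type
unit -> Atom * Atom -> Type
unit -> unit * Atom -> Type
unit -> unit * a -> Type
unit -> unit * a -> Prod
unit -> unit * a -> Atom
unit -> unit * a -> int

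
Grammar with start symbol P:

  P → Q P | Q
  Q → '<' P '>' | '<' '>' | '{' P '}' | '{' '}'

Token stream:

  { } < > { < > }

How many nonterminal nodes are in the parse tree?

[P [Q { }] [P [Q < >] [P [Q { [P [Q < >]] }]]]]

8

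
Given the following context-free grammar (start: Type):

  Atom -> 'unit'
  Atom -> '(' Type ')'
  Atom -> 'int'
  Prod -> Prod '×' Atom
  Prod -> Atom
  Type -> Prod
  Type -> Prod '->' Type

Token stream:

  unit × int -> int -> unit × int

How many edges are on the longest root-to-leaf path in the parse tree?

[Type [Prod [Prod [Atom unit]] × [Atom int]] -> [Type [Prod [Atom int]] -> [Type [Prod [Prod [Atom unit]] × [Atom int]]]]]

6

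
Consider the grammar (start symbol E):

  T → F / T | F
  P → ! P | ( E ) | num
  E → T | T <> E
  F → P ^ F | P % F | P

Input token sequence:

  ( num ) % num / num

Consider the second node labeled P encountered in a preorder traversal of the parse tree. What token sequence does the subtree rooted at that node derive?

[E [T [F [P ( [E [T [F [P num]]]] )] % [F [P num]]] / [T [F [P num]]]]]

num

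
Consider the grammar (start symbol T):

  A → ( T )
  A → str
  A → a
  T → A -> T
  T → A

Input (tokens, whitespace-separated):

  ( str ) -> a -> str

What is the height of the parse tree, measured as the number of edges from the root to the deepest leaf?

4

[T [A ( [T [A str]] )] -> [T [A a] -> [T [A str]]]]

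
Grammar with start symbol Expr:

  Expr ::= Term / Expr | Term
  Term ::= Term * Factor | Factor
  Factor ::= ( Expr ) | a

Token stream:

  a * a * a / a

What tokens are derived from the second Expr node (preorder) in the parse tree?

a

[Expr [Term [Term [Term [Factor a]] * [Factor a]] * [Factor a]] / [Expr [Term [Factor a]]]]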